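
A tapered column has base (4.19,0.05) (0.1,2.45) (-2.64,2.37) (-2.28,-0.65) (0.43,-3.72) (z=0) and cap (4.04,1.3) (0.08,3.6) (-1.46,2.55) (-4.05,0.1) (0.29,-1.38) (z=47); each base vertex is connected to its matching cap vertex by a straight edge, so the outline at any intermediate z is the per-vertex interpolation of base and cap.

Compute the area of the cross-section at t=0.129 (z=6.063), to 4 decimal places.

Area at t=0.129: 24.0187

Cross-section at t=0.129: each vertex is (1-t)·p0[i] + t·p1[i].
  v1: (1-0.129)·(4.19,0.05) + 0.129·(4.04,1.3) = (4.1707,0.2113)
  v2: (1-0.129)·(0.1,2.45) + 0.129·(0.08,3.6) = (0.0974,2.5983)
  v3: (1-0.129)·(-2.64,2.37) + 0.129·(-1.46,2.55) = (-2.4878,2.3932)
  v4: (1-0.129)·(-2.28,-0.65) + 0.129·(-4.05,0.1) = (-2.5083,-0.5533)
  v5: (1-0.129)·(0.43,-3.72) + 0.129·(0.29,-1.38) = (0.4119,-3.4181)
Shoelace sum Σ(x_i·y_{i+1} − x_{i+1}·y_i):
  i=1: 4.1707·2.5983 − 0.0974·0.2113 = +10.8162 (running +10.8162)
  i=2: 0.0974·2.3932 − -2.4878·2.5983 = +6.6973 (running +17.5135)
  i=3: -2.4878·-0.5533 − -2.5083·2.3932 = +7.3793 (running +24.8928)
  i=4: -2.5083·-3.4181 − 0.4119·-0.5533 = +8.8017 (running +33.6946)
  i=5: 0.4119·0.2113 − 4.1707·-3.4181 = +14.3429 (running +48.0375)
Area = |Σ|/2 = |48.0375|/2 = 24.0187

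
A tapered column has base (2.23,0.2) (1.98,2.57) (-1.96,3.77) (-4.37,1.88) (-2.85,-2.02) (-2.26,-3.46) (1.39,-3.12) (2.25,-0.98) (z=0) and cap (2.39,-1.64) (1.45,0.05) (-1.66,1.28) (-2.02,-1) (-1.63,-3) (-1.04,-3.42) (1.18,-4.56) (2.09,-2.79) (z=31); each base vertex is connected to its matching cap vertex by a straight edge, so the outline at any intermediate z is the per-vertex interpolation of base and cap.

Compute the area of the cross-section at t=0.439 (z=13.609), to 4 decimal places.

Cross-section at t=0.439: each vertex is (1-t)·p0[i] + t·p1[i].
  v1: (1-0.439)·(2.23,0.2) + 0.439·(2.39,-1.64) = (2.3002,-0.6078)
  v2: (1-0.439)·(1.98,2.57) + 0.439·(1.45,0.05) = (1.7473,1.4637)
  v3: (1-0.439)·(-1.96,3.77) + 0.439·(-1.66,1.28) = (-1.8283,2.6769)
  v4: (1-0.439)·(-4.37,1.88) + 0.439·(-2.02,-1) = (-3.3383,0.6157)
  v5: (1-0.439)·(-2.85,-2.02) + 0.439·(-1.63,-3) = (-2.3144,-2.4502)
  v6: (1-0.439)·(-2.26,-3.46) + 0.439·(-1.04,-3.42) = (-1.7244,-3.4424)
  v7: (1-0.439)·(1.39,-3.12) + 0.439·(1.18,-4.56) = (1.2978,-3.7522)
  v8: (1-0.439)·(2.25,-0.98) + 0.439·(2.09,-2.79) = (2.1798,-1.7746)
Shoelace sum Σ(x_i·y_{i+1} − x_{i+1}·y_i):
  i=1: 2.3002·1.4637 − 1.7473·-0.6078 = +4.4289 (running +4.4289)
  i=2: 1.7473·2.6769 − -1.8283·1.4637 = +7.3535 (running +11.7824)
  i=3: -1.8283·0.6157 − -3.3383·2.6769 = +7.8107 (running +19.5931)
  i=4: -3.3383·-2.4502 − -2.3144·0.6157 = +9.6046 (running +29.1978)
  i=5: -2.3144·-3.4424 − -1.7244·-2.4502 = +3.7420 (running +32.9398)
  i=6: -1.7244·-3.7522 − 1.2978·-3.4424 = +10.9379 (running +43.8778)
  i=7: 1.2978·-1.7746 − 2.1798·-3.7522 = +5.8757 (running +49.7535)
  i=8: 2.1798·-0.6078 − 2.3002·-1.7746 = +2.7572 (running +52.5107)
Area = |Σ|/2 = |52.5107|/2 = 26.2553

Area at t=0.439: 26.2553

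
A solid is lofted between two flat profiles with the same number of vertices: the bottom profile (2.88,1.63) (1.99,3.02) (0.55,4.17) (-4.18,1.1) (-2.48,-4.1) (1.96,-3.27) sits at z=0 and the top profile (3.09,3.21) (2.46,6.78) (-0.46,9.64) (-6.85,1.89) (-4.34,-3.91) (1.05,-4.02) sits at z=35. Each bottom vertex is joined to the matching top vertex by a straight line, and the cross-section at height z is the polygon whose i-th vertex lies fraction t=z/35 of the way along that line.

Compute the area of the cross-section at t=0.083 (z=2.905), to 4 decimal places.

Area at t=0.083: 42.6515

Cross-section at t=0.083: each vertex is (1-t)·p0[i] + t·p1[i].
  v1: (1-0.083)·(2.88,1.63) + 0.083·(3.09,3.21) = (2.8974,1.7611)
  v2: (1-0.083)·(1.99,3.02) + 0.083·(2.46,6.78) = (2.0290,3.3321)
  v3: (1-0.083)·(0.55,4.17) + 0.083·(-0.46,9.64) = (0.4662,4.6240)
  v4: (1-0.083)·(-4.18,1.1) + 0.083·(-6.85,1.89) = (-4.4016,1.1656)
  v5: (1-0.083)·(-2.48,-4.1) + 0.083·(-4.34,-3.91) = (-2.6344,-4.0842)
  v6: (1-0.083)·(1.96,-3.27) + 0.083·(1.05,-4.02) = (1.8845,-3.3323)
Shoelace sum Σ(x_i·y_{i+1} − x_{i+1}·y_i):
  i=1: 2.8974·3.3321 − 2.0290·1.7611 = +6.0811 (running +6.0811)
  i=2: 2.0290·4.6240 − 0.4662·3.3321 = +7.8288 (running +13.9099)
  i=3: 0.4662·1.1656 − -4.4016·4.6240 = +20.8964 (running +34.8064)
  i=4: -4.4016·-4.0842 − -2.6344·1.1656 = +21.0477 (running +55.8541)
  i=5: -2.6344·-3.3323 − 1.8845·-4.0842 = +16.4750 (running +72.3292)
  i=6: 1.8845·1.7611 − 2.8974·-3.3323 = +12.9738 (running +85.3029)
Area = |Σ|/2 = |85.3029|/2 = 42.6515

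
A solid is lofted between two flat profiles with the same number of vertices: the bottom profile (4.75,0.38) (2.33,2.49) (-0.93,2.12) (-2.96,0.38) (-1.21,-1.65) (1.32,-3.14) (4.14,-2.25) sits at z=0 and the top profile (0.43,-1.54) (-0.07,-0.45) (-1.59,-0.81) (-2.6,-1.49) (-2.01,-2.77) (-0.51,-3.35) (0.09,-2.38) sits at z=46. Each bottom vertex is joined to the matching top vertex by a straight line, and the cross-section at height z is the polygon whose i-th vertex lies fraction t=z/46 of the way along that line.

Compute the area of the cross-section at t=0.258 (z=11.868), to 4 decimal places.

Cross-section at t=0.258: each vertex is (1-t)·p0[i] + t·p1[i].
  v1: (1-0.258)·(4.75,0.38) + 0.258·(0.43,-1.54) = (3.6354,-0.1154)
  v2: (1-0.258)·(2.33,2.49) + 0.258·(-0.07,-0.45) = (1.7108,1.7315)
  v3: (1-0.258)·(-0.93,2.12) + 0.258·(-1.59,-0.81) = (-1.1003,1.3641)
  v4: (1-0.258)·(-2.96,0.38) + 0.258·(-2.6,-1.49) = (-2.8671,-0.1025)
  v5: (1-0.258)·(-1.21,-1.65) + 0.258·(-2.01,-2.77) = (-1.4164,-1.9390)
  v6: (1-0.258)·(1.32,-3.14) + 0.258·(-0.51,-3.35) = (0.8479,-3.1942)
  v7: (1-0.258)·(4.14,-2.25) + 0.258·(0.09,-2.38) = (3.0951,-2.2835)
Shoelace sum Σ(x_i·y_{i+1} − x_{i+1}·y_i):
  i=1: 3.6354·1.7315 − 1.7108·-0.1154 = +6.4920 (running +6.4920)
  i=2: 1.7108·1.3641 − -1.1003·1.7315 = +4.2387 (running +10.7308)
  i=3: -1.1003·-0.1025 − -2.8671·1.3641 = +4.0237 (running +14.7545)
  i=4: -2.8671·-1.9390 − -1.4164·-0.1025 = +5.4141 (running +20.1686)
  i=5: -1.4164·-3.1942 − 0.8479·-1.9390 = +6.1682 (running +26.3368)
  i=6: 0.8479·-2.2835 − 3.0951·-3.1942 = +7.9502 (running +34.2869)
  i=7: 3.0951·-0.1154 − 3.6354·-2.2835 = +7.9446 (running +42.2316)
Area = |Σ|/2 = |42.2316|/2 = 21.1158

Area at t=0.258: 21.1158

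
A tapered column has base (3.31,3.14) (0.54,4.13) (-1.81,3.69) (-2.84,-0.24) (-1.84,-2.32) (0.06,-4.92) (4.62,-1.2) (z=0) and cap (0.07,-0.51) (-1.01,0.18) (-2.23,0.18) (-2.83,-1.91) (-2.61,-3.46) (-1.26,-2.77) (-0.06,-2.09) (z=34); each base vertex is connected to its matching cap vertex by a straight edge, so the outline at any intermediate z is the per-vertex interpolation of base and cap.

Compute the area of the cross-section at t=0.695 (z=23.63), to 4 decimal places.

Cross-section at t=0.695: each vertex is (1-t)·p0[i] + t·p1[i].
  v1: (1-0.695)·(3.31,3.14) + 0.695·(0.07,-0.51) = (1.0582,0.6033)
  v2: (1-0.695)·(0.54,4.13) + 0.695·(-1.01,0.18) = (-0.5372,1.3848)
  v3: (1-0.695)·(-1.81,3.69) + 0.695·(-2.23,0.18) = (-2.1019,1.2506)
  v4: (1-0.695)·(-2.84,-0.24) + 0.695·(-2.83,-1.91) = (-2.8331,-1.4006)
  v5: (1-0.695)·(-1.84,-2.32) + 0.695·(-2.61,-3.46) = (-2.3751,-3.1123)
  v6: (1-0.695)·(0.06,-4.92) + 0.695·(-1.26,-2.77) = (-0.8574,-3.4257)
  v7: (1-0.695)·(4.62,-1.2) + 0.695·(-0.06,-2.09) = (1.3674,-1.8185)
Shoelace sum Σ(x_i·y_{i+1} − x_{i+1}·y_i):
  i=1: 1.0582·1.3848 − -0.5372·0.6033 = +1.7894 (running +1.7894)
  i=2: -0.5372·1.2506 − -2.1019·1.3848 = +2.2387 (running +4.0282)
  i=3: -2.1019·-1.4006 − -2.8331·1.2506 = +6.4869 (running +10.5151)
  i=4: -2.8331·-3.1123 − -2.3751·-1.4006 = +5.4905 (running +16.0056)
  i=5: -2.3751·-3.4257 − -0.8574·-3.1123 = +5.4682 (running +21.4738)
  i=6: -0.8574·-1.8185 − 1.3674·-3.4257 = +6.2436 (running +27.7174)
  i=7: 1.3674·0.6033 − 1.0582·-1.8185 = +2.7493 (running +30.4667)
Area = |Σ|/2 = |30.4667|/2 = 15.2333

Area at t=0.695: 15.2333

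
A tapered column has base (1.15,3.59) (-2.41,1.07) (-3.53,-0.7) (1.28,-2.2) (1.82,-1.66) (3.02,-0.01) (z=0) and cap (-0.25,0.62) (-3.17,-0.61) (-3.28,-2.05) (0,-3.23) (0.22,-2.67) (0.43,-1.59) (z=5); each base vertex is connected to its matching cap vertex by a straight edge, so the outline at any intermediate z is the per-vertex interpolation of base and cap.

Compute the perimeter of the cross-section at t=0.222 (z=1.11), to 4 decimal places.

Cross-section at t=0.222: each vertex is (1-t)·p0[i] + t·p1[i].
  v1: (1-0.222)·(1.15,3.59) + 0.222·(-0.25,0.62) = (0.8392,2.9307)
  v2: (1-0.222)·(-2.41,1.07) + 0.222·(-3.17,-0.61) = (-2.5787,0.6970)
  v3: (1-0.222)·(-3.53,-0.7) + 0.222·(-3.28,-2.05) = (-3.4745,-0.9997)
  v4: (1-0.222)·(1.28,-2.2) + 0.222·(0,-3.23) = (0.9958,-2.4287)
  v5: (1-0.222)·(1.82,-1.66) + 0.222·(0.22,-2.67) = (1.4648,-1.8842)
  v6: (1-0.222)·(3.02,-0.01) + 0.222·(0.43,-1.59) = (2.4450,-0.3608)
Perimeter = Σ |v_{i+1} − v_i|:
  edge 1→2: √(-3.4179² + -2.2336²) = 4.0830 (running 4.0830)
  edge 2→3: √(-0.8958² + -1.6967²) = 1.9187 (running 6.0017)
  edge 3→4: √(4.4703² + -1.4290²) = 4.6932 (running 10.6949)
  edge 4→5: √(0.4690² + 0.5444²) = 0.7186 (running 11.4135)
  edge 5→6: √(0.9802² + 1.5235²) = 1.8116 (running 13.2250)
  edge 6→1: √(-1.6058² + 3.2914²) = 3.6623 (running 16.8873)
Perimeter = 16.8873

Perimeter at t=0.222: 16.8873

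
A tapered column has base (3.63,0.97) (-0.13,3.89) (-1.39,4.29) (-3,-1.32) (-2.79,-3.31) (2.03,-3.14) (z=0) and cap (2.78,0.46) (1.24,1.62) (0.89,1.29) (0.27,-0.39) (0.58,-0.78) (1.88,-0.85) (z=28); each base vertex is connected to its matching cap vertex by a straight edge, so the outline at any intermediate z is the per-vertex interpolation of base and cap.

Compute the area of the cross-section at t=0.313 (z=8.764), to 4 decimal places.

Area at t=0.313: 21.5365

Cross-section at t=0.313: each vertex is (1-t)·p0[i] + t·p1[i].
  v1: (1-0.313)·(3.63,0.97) + 0.313·(2.78,0.46) = (3.3639,0.8104)
  v2: (1-0.313)·(-0.13,3.89) + 0.313·(1.24,1.62) = (0.2988,3.1795)
  v3: (1-0.313)·(-1.39,4.29) + 0.313·(0.89,1.29) = (-0.6764,3.3510)
  v4: (1-0.313)·(-3,-1.32) + 0.313·(0.27,-0.39) = (-1.9765,-1.0289)
  v5: (1-0.313)·(-2.79,-3.31) + 0.313·(0.58,-0.78) = (-1.7352,-2.5181)
  v6: (1-0.313)·(2.03,-3.14) + 0.313·(1.88,-0.85) = (1.9830,-2.4232)
Shoelace sum Σ(x_i·y_{i+1} − x_{i+1}·y_i):
  i=1: 3.3639·3.1795 − 0.2988·0.8104 = +10.4535 (running +10.4535)
  i=2: 0.2988·3.3510 − -0.6764·3.1795 = +3.1518 (running +13.6053)
  i=3: -0.6764·-1.0289 − -1.9765·3.3510 = +7.3191 (running +20.9244)
  i=4: -1.9765·-2.5181 − -1.7352·-1.0289 = +3.1917 (running +24.1161)
  i=5: -1.7352·-2.4232 − 1.9830·-2.5181 = +9.1983 (running +33.3144)
  i=6: 1.9830·0.8104 − 3.3639·-2.4232 = +9.7586 (running +43.0730)
Area = |Σ|/2 = |43.0730|/2 = 21.5365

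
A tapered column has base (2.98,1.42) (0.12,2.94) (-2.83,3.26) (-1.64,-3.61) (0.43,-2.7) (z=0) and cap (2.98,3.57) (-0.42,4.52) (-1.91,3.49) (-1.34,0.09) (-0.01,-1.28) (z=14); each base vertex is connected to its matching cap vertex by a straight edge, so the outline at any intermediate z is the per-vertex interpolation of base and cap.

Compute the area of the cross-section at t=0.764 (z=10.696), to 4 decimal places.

Area at t=0.764: 17.5182

Cross-section at t=0.764: each vertex is (1-t)·p0[i] + t·p1[i].
  v1: (1-0.764)·(2.98,1.42) + 0.764·(2.98,3.57) = (2.9800,3.0626)
  v2: (1-0.764)·(0.12,2.94) + 0.764·(-0.42,4.52) = (-0.2926,4.1471)
  v3: (1-0.764)·(-2.83,3.26) + 0.764·(-1.91,3.49) = (-2.1271,3.4357)
  v4: (1-0.764)·(-1.64,-3.61) + 0.764·(-1.34,0.09) = (-1.4108,-0.7832)
  v5: (1-0.764)·(0.43,-2.7) + 0.764·(-0.01,-1.28) = (0.0938,-1.6151)
Shoelace sum Σ(x_i·y_{i+1} − x_{i+1}·y_i):
  i=1: 2.9800·4.1471 − -0.2926·3.0626 = +13.2544 (running +13.2544)
  i=2: -0.2926·3.4357 − -2.1271·4.1471 = +7.8163 (running +21.0707)
  i=3: -2.1271·-0.7832 − -1.4108·3.4357 = +6.5131 (running +27.5838)
  i=4: -1.4108·-1.6151 − 0.0938·-0.7832 = +2.3521 (running +29.9359)
  i=5: 0.0938·3.0626 − 2.9800·-1.6151 = +5.1005 (running +35.0363)
Area = |Σ|/2 = |35.0363|/2 = 17.5182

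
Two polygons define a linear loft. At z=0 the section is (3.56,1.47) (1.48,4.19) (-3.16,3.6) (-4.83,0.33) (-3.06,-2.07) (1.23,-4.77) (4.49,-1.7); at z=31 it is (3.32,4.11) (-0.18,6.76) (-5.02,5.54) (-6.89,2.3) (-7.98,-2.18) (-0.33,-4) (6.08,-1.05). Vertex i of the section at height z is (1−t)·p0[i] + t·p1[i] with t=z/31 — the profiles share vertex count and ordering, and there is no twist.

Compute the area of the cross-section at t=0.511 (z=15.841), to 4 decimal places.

Area at t=0.511: 75.8553

Cross-section at t=0.511: each vertex is (1-t)·p0[i] + t·p1[i].
  v1: (1-0.511)·(3.56,1.47) + 0.511·(3.32,4.11) = (3.4374,2.8190)
  v2: (1-0.511)·(1.48,4.19) + 0.511·(-0.18,6.76) = (0.6317,5.5033)
  v3: (1-0.511)·(-3.16,3.6) + 0.511·(-5.02,5.54) = (-4.1105,4.5913)
  v4: (1-0.511)·(-4.83,0.33) + 0.511·(-6.89,2.3) = (-5.8827,1.3367)
  v5: (1-0.511)·(-3.06,-2.07) + 0.511·(-7.98,-2.18) = (-5.5741,-2.1262)
  v6: (1-0.511)·(1.23,-4.77) + 0.511·(-0.33,-4) = (0.4328,-4.3765)
  v7: (1-0.511)·(4.49,-1.7) + 0.511·(6.08,-1.05) = (5.3025,-1.3679)
Shoelace sum Σ(x_i·y_{i+1} − x_{i+1}·y_i):
  i=1: 3.4374·5.5033 − 0.6317·2.8190 = +17.1358 (running +17.1358)
  i=2: 0.6317·4.5913 − -4.1105·5.5033 = +25.5215 (running +42.6573)
  i=3: -4.1105·1.3367 − -5.8827·4.5913 = +21.5150 (running +64.1723)
  i=4: -5.8827·-2.1262 − -5.5741·1.3367 = +19.9585 (running +84.1308)
  i=5: -5.5741·-4.3765 − 0.4328·-2.1262 = +25.3156 (running +109.4464)
  i=6: 0.4328·-1.3679 − 5.3025·-4.3765 = +22.6144 (running +132.0609)
  i=7: 5.3025·2.8190 − 3.4374·-1.3679 = +19.6497 (running +151.7106)
Area = |Σ|/2 = |151.7106|/2 = 75.8553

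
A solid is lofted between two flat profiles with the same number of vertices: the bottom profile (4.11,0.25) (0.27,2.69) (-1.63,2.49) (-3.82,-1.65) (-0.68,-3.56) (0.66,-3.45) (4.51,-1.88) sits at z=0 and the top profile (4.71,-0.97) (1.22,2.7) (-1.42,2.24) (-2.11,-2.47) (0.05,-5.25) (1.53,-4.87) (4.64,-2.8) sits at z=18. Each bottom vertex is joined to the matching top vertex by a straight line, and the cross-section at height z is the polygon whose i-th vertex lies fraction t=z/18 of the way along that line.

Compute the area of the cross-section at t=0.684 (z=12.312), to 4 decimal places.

Cross-section at t=0.684: each vertex is (1-t)·p0[i] + t·p1[i].
  v1: (1-0.684)·(4.11,0.25) + 0.684·(4.71,-0.97) = (4.5204,-0.5845)
  v2: (1-0.684)·(0.27,2.69) + 0.684·(1.22,2.7) = (0.9198,2.6968)
  v3: (1-0.684)·(-1.63,2.49) + 0.684·(-1.42,2.24) = (-1.4864,2.3190)
  v4: (1-0.684)·(-3.82,-1.65) + 0.684·(-2.11,-2.47) = (-2.6504,-2.2109)
  v5: (1-0.684)·(-0.68,-3.56) + 0.684·(0.05,-5.25) = (-0.1807,-4.7160)
  v6: (1-0.684)·(0.66,-3.45) + 0.684·(1.53,-4.87) = (1.2551,-4.4213)
  v7: (1-0.684)·(4.51,-1.88) + 0.684·(4.64,-2.8) = (4.5989,-2.5093)
Shoelace sum Σ(x_i·y_{i+1} − x_{i+1}·y_i):
  i=1: 4.5204·2.6968 − 0.9198·-0.5845 = +12.7284 (running +12.7284)
  i=2: 0.9198·2.3190 − -1.4864·2.6968 = +6.1415 (running +18.8699)
  i=3: -1.4864·-2.2109 − -2.6504·2.3190 = +9.4323 (running +28.3022)
  i=4: -2.6504·-4.7160 − -0.1807·-2.2109 = +12.0995 (running +40.4018)
  i=5: -0.1807·-4.4213 − 1.2551·-4.7160 = +6.7177 (running +47.1195)
  i=6: 1.2551·-2.5093 − 4.5989·-4.4213 = +17.1838 (running +64.3033)
  i=7: 4.5989·-0.5845 − 4.5204·-2.5093 = +8.6550 (running +72.9583)
Area = |Σ|/2 = |72.9583|/2 = 36.4791

Area at t=0.684: 36.4791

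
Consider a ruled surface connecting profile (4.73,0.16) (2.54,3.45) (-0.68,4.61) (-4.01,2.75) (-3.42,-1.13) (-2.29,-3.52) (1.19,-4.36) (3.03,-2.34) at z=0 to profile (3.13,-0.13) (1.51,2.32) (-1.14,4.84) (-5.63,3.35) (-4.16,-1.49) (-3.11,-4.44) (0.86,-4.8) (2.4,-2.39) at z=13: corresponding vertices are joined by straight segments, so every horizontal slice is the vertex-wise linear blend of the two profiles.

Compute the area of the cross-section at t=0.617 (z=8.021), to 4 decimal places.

Cross-section at t=0.617: each vertex is (1-t)·p0[i] + t·p1[i].
  v1: (1-0.617)·(4.73,0.16) + 0.617·(3.13,-0.13) = (3.7428,-0.0189)
  v2: (1-0.617)·(2.54,3.45) + 0.617·(1.51,2.32) = (1.9045,2.7528)
  v3: (1-0.617)·(-0.68,4.61) + 0.617·(-1.14,4.84) = (-0.9638,4.7519)
  v4: (1-0.617)·(-4.01,2.75) + 0.617·(-5.63,3.35) = (-5.0095,3.1202)
  v5: (1-0.617)·(-3.42,-1.13) + 0.617·(-4.16,-1.49) = (-3.8766,-1.3521)
  v6: (1-0.617)·(-2.29,-3.52) + 0.617·(-3.11,-4.44) = (-2.7959,-4.0876)
  v7: (1-0.617)·(1.19,-4.36) + 0.617·(0.86,-4.8) = (0.9864,-4.6315)
  v8: (1-0.617)·(3.03,-2.34) + 0.617·(2.4,-2.39) = (2.6413,-2.3708)
Shoelace sum Σ(x_i·y_{i+1} − x_{i+1}·y_i):
  i=1: 3.7428·2.7528 − 1.9045·-0.0189 = +10.3392 (running +10.3392)
  i=2: 1.9045·4.7519 − -0.9638·2.7528 = +11.7032 (running +22.0424)
  i=3: -0.9638·3.1202 − -5.0095·4.7519 = +20.7976 (running +42.8399)
  i=4: -5.0095·-1.3521 − -3.8766·3.1202 = +18.8692 (running +61.7091)
  i=5: -3.8766·-4.0876 − -2.7959·-1.3521 = +12.0656 (running +73.7747)
  i=6: -2.7959·-4.6315 − 0.9864·-4.0876 = +16.9813 (running +90.7561)
  i=7: 0.9864·-2.3708 − 2.6413·-4.6315 = +9.8945 (running +100.6506)
  i=8: 2.6413·-0.0189 − 3.7428·-2.3708 = +8.8236 (running +109.4742)
Area = |Σ|/2 = |109.4742|/2 = 54.7371

Area at t=0.617: 54.7371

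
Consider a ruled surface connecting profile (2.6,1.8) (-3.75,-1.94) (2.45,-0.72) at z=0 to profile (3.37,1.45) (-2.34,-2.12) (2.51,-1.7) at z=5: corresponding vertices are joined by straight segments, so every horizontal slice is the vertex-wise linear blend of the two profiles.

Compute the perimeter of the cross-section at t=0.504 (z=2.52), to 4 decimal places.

Perimeter at t=0.504: 15.5110

Cross-section at t=0.504: each vertex is (1-t)·p0[i] + t·p1[i].
  v1: (1-0.504)·(2.6,1.8) + 0.504·(3.37,1.45) = (2.9881,1.6236)
  v2: (1-0.504)·(-3.75,-1.94) + 0.504·(-2.34,-2.12) = (-3.0394,-2.0307)
  v3: (1-0.504)·(2.45,-0.72) + 0.504·(2.51,-1.7) = (2.4802,-1.2139)
Perimeter = Σ |v_{i+1} − v_i|:
  edge 1→2: √(-6.0274² + -3.6543²) = 7.0487 (running 7.0487)
  edge 2→3: √(5.5196² + 0.8168²) = 5.5797 (running 12.6284)
  edge 3→1: √(0.5078² + 2.8375²) = 2.8826 (running 15.5110)
Perimeter = 15.5110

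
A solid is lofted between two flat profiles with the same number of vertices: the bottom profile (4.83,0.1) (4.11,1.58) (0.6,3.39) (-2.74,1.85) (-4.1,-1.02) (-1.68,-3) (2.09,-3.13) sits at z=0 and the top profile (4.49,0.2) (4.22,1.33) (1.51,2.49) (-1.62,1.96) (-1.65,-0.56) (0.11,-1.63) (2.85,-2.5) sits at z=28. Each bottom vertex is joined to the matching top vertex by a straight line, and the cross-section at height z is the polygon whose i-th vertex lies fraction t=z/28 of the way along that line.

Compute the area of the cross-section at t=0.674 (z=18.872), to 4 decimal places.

Cross-section at t=0.674: each vertex is (1-t)·p0[i] + t·p1[i].
  v1: (1-0.674)·(4.83,0.1) + 0.674·(4.49,0.2) = (4.6008,0.1674)
  v2: (1-0.674)·(4.11,1.58) + 0.674·(4.22,1.33) = (4.1841,1.4115)
  v3: (1-0.674)·(0.6,3.39) + 0.674·(1.51,2.49) = (1.2133,2.7834)
  v4: (1-0.674)·(-2.74,1.85) + 0.674·(-1.62,1.96) = (-1.9851,1.9241)
  v5: (1-0.674)·(-4.1,-1.02) + 0.674·(-1.65,-0.56) = (-2.4487,-0.7100)
  v6: (1-0.674)·(-1.68,-3) + 0.674·(0.11,-1.63) = (-0.4735,-2.0766)
  v7: (1-0.674)·(2.09,-3.13) + 0.674·(2.85,-2.5) = (2.6022,-2.7054)
Shoelace sum Σ(x_i·y_{i+1} − x_{i+1}·y_i):
  i=1: 4.6008·1.4115 − 4.1841·0.1674 = +5.7937 (running +5.7937)
  i=2: 4.1841·2.7834 − 1.2133·1.4115 = +9.9335 (running +15.7272)
  i=3: 1.2133·1.9241 − -1.9851·2.7834 = +7.8600 (running +23.5872)
  i=4: -1.9851·-0.7100 − -2.4487·1.9241 = +6.1210 (running +29.7082)
  i=5: -2.4487·-2.0766 − -0.4735·-0.7100 = +4.7488 (running +34.4570)
  i=6: -0.4735·-2.7054 − 2.6022·-2.0766 = +6.6850 (running +41.1420)
  i=7: 2.6022·0.1674 − 4.6008·-2.7054 = +12.8826 (running +54.0246)
Area = |Σ|/2 = |54.0246|/2 = 27.0123

Area at t=0.674: 27.0123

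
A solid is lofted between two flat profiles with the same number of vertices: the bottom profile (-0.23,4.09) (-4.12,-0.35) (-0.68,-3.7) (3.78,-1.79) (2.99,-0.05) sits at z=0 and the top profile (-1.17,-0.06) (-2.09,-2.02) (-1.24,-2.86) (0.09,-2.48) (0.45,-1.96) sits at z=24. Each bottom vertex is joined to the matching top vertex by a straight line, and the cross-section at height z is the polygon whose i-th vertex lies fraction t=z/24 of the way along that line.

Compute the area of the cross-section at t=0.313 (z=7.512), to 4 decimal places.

Area at t=0.313: 20.3205

Cross-section at t=0.313: each vertex is (1-t)·p0[i] + t·p1[i].
  v1: (1-0.313)·(-0.23,4.09) + 0.313·(-1.17,-0.06) = (-0.5242,2.7911)
  v2: (1-0.313)·(-4.12,-0.35) + 0.313·(-2.09,-2.02) = (-3.4846,-0.8727)
  v3: (1-0.313)·(-0.68,-3.7) + 0.313·(-1.24,-2.86) = (-0.8553,-3.4371)
  v4: (1-0.313)·(3.78,-1.79) + 0.313·(0.09,-2.48) = (2.6250,-2.0060)
  v5: (1-0.313)·(2.99,-0.05) + 0.313·(0.45,-1.96) = (2.1950,-0.6478)
Shoelace sum Σ(x_i·y_{i+1} − x_{i+1}·y_i):
  i=1: -0.5242·-0.8727 − -3.4846·2.7911 = +10.1832 (running +10.1832)
  i=2: -3.4846·-3.4371 − -0.8553·-0.8727 = +11.2305 (running +21.4137)
  i=3: -0.8553·-2.0060 − 2.6250·-3.4371 = +10.7381 (running +32.1518)
  i=4: 2.6250·-0.6478 − 2.1950·-2.0060 = +2.7025 (running +34.8543)
  i=5: 2.1950·2.7911 − -0.5242·-0.6478 = +5.7867 (running +40.6410)
Area = |Σ|/2 = |40.6410|/2 = 20.3205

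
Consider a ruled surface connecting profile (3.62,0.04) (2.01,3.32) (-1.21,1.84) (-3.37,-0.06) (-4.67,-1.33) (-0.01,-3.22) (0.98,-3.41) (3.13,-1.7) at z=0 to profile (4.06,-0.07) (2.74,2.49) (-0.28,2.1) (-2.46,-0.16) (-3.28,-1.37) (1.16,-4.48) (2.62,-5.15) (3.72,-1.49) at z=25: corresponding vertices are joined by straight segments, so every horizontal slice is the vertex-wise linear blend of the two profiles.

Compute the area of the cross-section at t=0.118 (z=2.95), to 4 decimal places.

Cross-section at t=0.118: each vertex is (1-t)·p0[i] + t·p1[i].
  v1: (1-0.118)·(3.62,0.04) + 0.118·(4.06,-0.07) = (3.6719,0.0270)
  v2: (1-0.118)·(2.01,3.32) + 0.118·(2.74,2.49) = (2.0961,3.2221)
  v3: (1-0.118)·(-1.21,1.84) + 0.118·(-0.28,2.1) = (-1.1003,1.8707)
  v4: (1-0.118)·(-3.37,-0.06) + 0.118·(-2.46,-0.16) = (-3.2626,-0.0718)
  v5: (1-0.118)·(-4.67,-1.33) + 0.118·(-3.28,-1.37) = (-4.5060,-1.3347)
  v6: (1-0.118)·(-0.01,-3.22) + 0.118·(1.16,-4.48) = (0.1281,-3.3687)
  v7: (1-0.118)·(0.98,-3.41) + 0.118·(2.62,-5.15) = (1.1735,-3.6153)
  v8: (1-0.118)·(3.13,-1.7) + 0.118·(3.72,-1.49) = (3.1996,-1.6752)
Shoelace sum Σ(x_i·y_{i+1} − x_{i+1}·y_i):
  i=1: 3.6719·3.2221 − 2.0961·0.0270 = +11.7745 (running +11.7745)
  i=2: 2.0961·1.8707 − -1.1003·3.2221 = +7.4663 (running +19.2408)
  i=3: -1.1003·-0.0718 − -3.2626·1.8707 = +6.1823 (running +25.4231)
  i=4: -3.2626·-1.3347 − -4.5060·-0.0718 = +4.0312 (running +29.4543)
  i=5: -4.5060·-3.3687 − 0.1281·-1.3347 = +15.3501 (running +44.8044)
  i=6: 0.1281·-3.6153 − 1.1735·-3.3687 = +3.4902 (running +48.2947)
  i=7: 1.1735·-1.6752 − 3.1996·-3.6153 = +9.6017 (running +57.8964)
  i=8: 3.1996·0.0270 − 3.6719·-1.6752 = +6.2377 (running +64.1341)
Area = |Σ|/2 = |64.1341|/2 = 32.0671

Area at t=0.118: 32.0671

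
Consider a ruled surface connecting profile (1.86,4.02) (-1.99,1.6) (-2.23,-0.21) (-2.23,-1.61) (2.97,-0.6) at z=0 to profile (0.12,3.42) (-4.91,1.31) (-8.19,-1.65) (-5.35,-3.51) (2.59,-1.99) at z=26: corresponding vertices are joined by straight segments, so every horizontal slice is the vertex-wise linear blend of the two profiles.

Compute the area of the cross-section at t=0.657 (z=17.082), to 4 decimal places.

Area at t=0.657: 33.0904

Cross-section at t=0.657: each vertex is (1-t)·p0[i] + t·p1[i].
  v1: (1-0.657)·(1.86,4.02) + 0.657·(0.12,3.42) = (0.7168,3.6258)
  v2: (1-0.657)·(-1.99,1.6) + 0.657·(-4.91,1.31) = (-3.9084,1.4095)
  v3: (1-0.657)·(-2.23,-0.21) + 0.657·(-8.19,-1.65) = (-6.1457,-1.1561)
  v4: (1-0.657)·(-2.23,-1.61) + 0.657·(-5.35,-3.51) = (-4.2798,-2.8583)
  v5: (1-0.657)·(2.97,-0.6) + 0.657·(2.59,-1.99) = (2.7203,-1.5132)
Shoelace sum Σ(x_i·y_{i+1} − x_{i+1}·y_i):
  i=1: 0.7168·1.4095 − -3.9084·3.6258 = +15.1816 (running +15.1816)
  i=2: -3.9084·-1.1561 − -6.1457·1.4095 = +13.1807 (running +28.3622)
  i=3: -6.1457·-2.8583 − -4.2798·-1.1561 = +12.6185 (running +40.9807)
  i=4: -4.2798·-1.5132 − 2.7203·-2.8583 = +14.2519 (running +55.2326)
  i=5: 2.7203·3.6258 − 0.7168·-1.5132 = +10.9481 (running +66.1808)
Area = |Σ|/2 = |66.1808|/2 = 33.0904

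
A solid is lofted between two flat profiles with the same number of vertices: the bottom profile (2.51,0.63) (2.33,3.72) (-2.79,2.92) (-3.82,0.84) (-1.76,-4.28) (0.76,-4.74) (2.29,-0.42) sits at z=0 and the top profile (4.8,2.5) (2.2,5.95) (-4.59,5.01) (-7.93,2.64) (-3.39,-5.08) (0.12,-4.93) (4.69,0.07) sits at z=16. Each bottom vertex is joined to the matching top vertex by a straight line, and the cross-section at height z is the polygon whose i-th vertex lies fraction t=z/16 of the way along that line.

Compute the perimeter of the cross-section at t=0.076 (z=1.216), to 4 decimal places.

Perimeter at t=0.076: 25.1595

Cross-section at t=0.076: each vertex is (1-t)·p0[i] + t·p1[i].
  v1: (1-0.076)·(2.51,0.63) + 0.076·(4.8,2.5) = (2.6840,0.7721)
  v2: (1-0.076)·(2.33,3.72) + 0.076·(2.2,5.95) = (2.3201,3.8895)
  v3: (1-0.076)·(-2.79,2.92) + 0.076·(-4.59,5.01) = (-2.9268,3.0788)
  v4: (1-0.076)·(-3.82,0.84) + 0.076·(-7.93,2.64) = (-4.1324,0.9768)
  v5: (1-0.076)·(-1.76,-4.28) + 0.076·(-3.39,-5.08) = (-1.8839,-4.3408)
  v6: (1-0.076)·(0.76,-4.74) + 0.076·(0.12,-4.93) = (0.7114,-4.7544)
  v7: (1-0.076)·(2.29,-0.42) + 0.076·(4.69,0.07) = (2.4724,-0.3828)
Perimeter = Σ |v_{i+1} − v_i|:
  edge 1→2: √(-0.3639² + 3.1174²) = 3.1385 (running 3.1385)
  edge 2→3: √(-5.2469² + -0.8106²) = 5.3092 (running 8.4477)
  edge 3→4: √(-1.2056² + -2.1020²) = 2.4232 (running 10.8709)
  edge 4→5: √(2.2485² + -5.3176²) = 5.7734 (running 16.6443)
  edge 5→6: √(2.5952² + -0.4136²) = 2.6280 (running 19.2723)
  edge 6→7: √(1.7610² + 4.3717²) = 4.7131 (running 23.9854)
  edge 7→1: √(0.2116² + 1.1549²) = 1.1741 (running 25.1595)
Perimeter = 25.1595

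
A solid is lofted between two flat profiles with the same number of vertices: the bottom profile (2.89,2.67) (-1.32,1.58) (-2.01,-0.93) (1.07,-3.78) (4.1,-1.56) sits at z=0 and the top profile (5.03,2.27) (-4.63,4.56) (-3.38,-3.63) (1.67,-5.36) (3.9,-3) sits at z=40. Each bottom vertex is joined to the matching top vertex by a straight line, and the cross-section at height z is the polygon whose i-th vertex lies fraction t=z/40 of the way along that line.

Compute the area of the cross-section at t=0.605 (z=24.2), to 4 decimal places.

Area at t=0.605: 46.3288

Cross-section at t=0.605: each vertex is (1-t)·p0[i] + t·p1[i].
  v1: (1-0.605)·(2.89,2.67) + 0.605·(5.03,2.27) = (4.1847,2.4280)
  v2: (1-0.605)·(-1.32,1.58) + 0.605·(-4.63,4.56) = (-3.3225,3.3829)
  v3: (1-0.605)·(-2.01,-0.93) + 0.605·(-3.38,-3.63) = (-2.8388,-2.5635)
  v4: (1-0.605)·(1.07,-3.78) + 0.605·(1.67,-5.36) = (1.4330,-4.7359)
  v5: (1-0.605)·(4.1,-1.56) + 0.605·(3.9,-3) = (3.9790,-2.4312)
Shoelace sum Σ(x_i·y_{i+1} − x_{i+1}·y_i):
  i=1: 4.1847·3.3829 − -3.3225·2.4280 = +22.2236 (running +22.2236)
  i=2: -3.3225·-2.5635 − -2.8388·3.3829 = +18.1209 (running +40.3445)
  i=3: -2.8388·-4.7359 − 1.4330·-2.5635 = +17.1180 (running +57.4625)
  i=4: 1.4330·-2.4312 − 3.9790·-4.7359 = +15.3602 (running +72.8227)
  i=5: 3.9790·2.4280 − 4.1847·-2.4312 = +19.8349 (running +92.6576)
Area = |Σ|/2 = |92.6576|/2 = 46.3288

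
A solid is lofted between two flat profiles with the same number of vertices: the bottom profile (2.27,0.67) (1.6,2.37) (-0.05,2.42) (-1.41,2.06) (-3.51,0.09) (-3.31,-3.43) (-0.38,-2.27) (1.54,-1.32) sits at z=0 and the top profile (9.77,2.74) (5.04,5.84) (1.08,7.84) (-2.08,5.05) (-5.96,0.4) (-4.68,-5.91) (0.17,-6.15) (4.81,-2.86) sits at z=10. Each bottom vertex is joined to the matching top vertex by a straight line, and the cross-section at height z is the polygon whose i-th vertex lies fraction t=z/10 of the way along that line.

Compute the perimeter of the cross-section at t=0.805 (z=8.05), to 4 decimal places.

Perimeter at t=0.805: 39.5274

Cross-section at t=0.805: each vertex is (1-t)·p0[i] + t·p1[i].
  v1: (1-0.805)·(2.27,0.67) + 0.805·(9.77,2.74) = (8.3075,2.3364)
  v2: (1-0.805)·(1.6,2.37) + 0.805·(5.04,5.84) = (4.3692,5.1634)
  v3: (1-0.805)·(-0.05,2.42) + 0.805·(1.08,7.84) = (0.8597,6.7831)
  v4: (1-0.805)·(-1.41,2.06) + 0.805·(-2.08,5.05) = (-1.9493,4.4669)
  v5: (1-0.805)·(-3.51,0.09) + 0.805·(-5.96,0.4) = (-5.4823,0.3396)
  v6: (1-0.805)·(-3.31,-3.43) + 0.805·(-4.68,-5.91) = (-4.4128,-5.4264)
  v7: (1-0.805)·(-0.38,-2.27) + 0.805·(0.17,-6.15) = (0.0628,-5.3934)
  v8: (1-0.805)·(1.54,-1.32) + 0.805·(4.81,-2.86) = (4.1723,-2.5597)
Perimeter = Σ |v_{i+1} − v_i|:
  edge 1→2: √(-3.9383² + 2.8270²) = 4.8479 (running 4.8479)
  edge 2→3: √(-3.5095² + 1.6197²) = 3.8653 (running 8.7132)
  edge 3→4: √(-2.8090² + -2.3162²) = 3.6407 (running 12.3539)
  edge 4→5: √(-3.5329² + -4.1274²) = 5.4329 (running 17.7869)
  edge 5→6: √(1.0694² + -5.7660²) = 5.8643 (running 23.6512)
  edge 6→7: √(4.4756² + 0.0330²) = 4.4757 (running 28.1269)
  edge 7→8: √(4.1096² + 2.8337²) = 4.9919 (running 33.1187)
  edge 8→1: √(4.1352² + 4.8961²) = 6.4086 (running 39.5274)
Perimeter = 39.5274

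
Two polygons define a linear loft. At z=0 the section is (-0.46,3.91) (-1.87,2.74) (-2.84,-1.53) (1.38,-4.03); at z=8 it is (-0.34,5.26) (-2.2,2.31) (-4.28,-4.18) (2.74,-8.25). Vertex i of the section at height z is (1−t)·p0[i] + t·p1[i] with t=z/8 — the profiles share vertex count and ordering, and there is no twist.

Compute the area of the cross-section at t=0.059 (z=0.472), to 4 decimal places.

Cross-section at t=0.059: each vertex is (1-t)·p0[i] + t·p1[i].
  v1: (1-0.059)·(-0.46,3.91) + 0.059·(-0.34,5.26) = (-0.4529,3.9897)
  v2: (1-0.059)·(-1.87,2.74) + 0.059·(-2.2,2.31) = (-1.8895,2.7146)
  v3: (1-0.059)·(-2.84,-1.53) + 0.059·(-4.28,-4.18) = (-2.9250,-1.6864)
  v4: (1-0.059)·(1.38,-4.03) + 0.059·(2.74,-8.25) = (1.4602,-4.2790)
Shoelace sum Σ(x_i·y_{i+1} − x_{i+1}·y_i):
  i=1: -0.4529·2.7146 − -1.8895·3.9897 = +6.3088 (running +6.3088)
  i=2: -1.8895·-1.6864 − -2.9250·2.7146 = +11.1265 (running +17.4353)
  i=3: -2.9250·-4.2790 − 1.4602·-1.6864 = +14.9783 (running +32.4136)
  i=4: 1.4602·3.9897 − -0.4529·-4.2790 = +3.8878 (running +36.3014)
Area = |Σ|/2 = |36.3014|/2 = 18.1507

Area at t=0.059: 18.1507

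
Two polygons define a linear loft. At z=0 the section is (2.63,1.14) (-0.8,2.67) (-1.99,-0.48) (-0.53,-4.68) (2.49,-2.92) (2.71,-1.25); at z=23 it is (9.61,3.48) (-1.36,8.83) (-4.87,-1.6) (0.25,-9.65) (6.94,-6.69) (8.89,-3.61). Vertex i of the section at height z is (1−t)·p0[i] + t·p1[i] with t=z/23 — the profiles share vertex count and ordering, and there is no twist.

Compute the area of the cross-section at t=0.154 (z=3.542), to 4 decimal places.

Area at t=0.154: 37.4984

Cross-section at t=0.154: each vertex is (1-t)·p0[i] + t·p1[i].
  v1: (1-0.154)·(2.63,1.14) + 0.154·(9.61,3.48) = (3.7049,1.5004)
  v2: (1-0.154)·(-0.8,2.67) + 0.154·(-1.36,8.83) = (-0.8862,3.6186)
  v3: (1-0.154)·(-1.99,-0.48) + 0.154·(-4.87,-1.6) = (-2.4335,-0.6525)
  v4: (1-0.154)·(-0.53,-4.68) + 0.154·(0.25,-9.65) = (-0.4099,-5.4454)
  v5: (1-0.154)·(2.49,-2.92) + 0.154·(6.94,-6.69) = (3.1753,-3.5006)
  v6: (1-0.154)·(2.71,-1.25) + 0.154·(8.89,-3.61) = (3.6617,-1.6134)
Shoelace sum Σ(x_i·y_{i+1} − x_{i+1}·y_i):
  i=1: 3.7049·3.6186 − -0.8862·1.5004 = +14.7365 (running +14.7365)
  i=2: -0.8862·-0.6525 − -2.4335·3.6186 = +9.3843 (running +24.1207)
  i=3: -2.4335·-5.4454 − -0.4099·-0.6525 = +12.9840 (running +37.1047)
  i=4: -0.4099·-3.5006 − 3.1753·-5.4454 = +18.7255 (running +55.8303)
  i=5: 3.1753·-1.6134 − 3.6617·-3.5006 = +7.6950 (running +63.5253)
  i=6: 3.6617·1.5004 − 3.7049·-1.6134 = +11.4716 (running +74.9968)
Area = |Σ|/2 = |74.9968|/2 = 37.4984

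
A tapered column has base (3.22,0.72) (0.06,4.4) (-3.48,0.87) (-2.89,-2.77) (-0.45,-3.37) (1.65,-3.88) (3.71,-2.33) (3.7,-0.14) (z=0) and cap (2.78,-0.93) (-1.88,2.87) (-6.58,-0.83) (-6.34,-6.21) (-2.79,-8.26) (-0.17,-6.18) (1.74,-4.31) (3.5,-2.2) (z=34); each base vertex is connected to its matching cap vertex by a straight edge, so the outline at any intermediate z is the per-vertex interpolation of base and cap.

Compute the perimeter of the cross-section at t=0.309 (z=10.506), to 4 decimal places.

Perimeter at t=0.309: 25.9091

Cross-section at t=0.309: each vertex is (1-t)·p0[i] + t·p1[i].
  v1: (1-0.309)·(3.22,0.72) + 0.309·(2.78,-0.93) = (3.0840,0.2102)
  v2: (1-0.309)·(0.06,4.4) + 0.309·(-1.88,2.87) = (-0.5395,3.9272)
  v3: (1-0.309)·(-3.48,0.87) + 0.309·(-6.58,-0.83) = (-4.4379,0.3447)
  v4: (1-0.309)·(-2.89,-2.77) + 0.309·(-6.34,-6.21) = (-3.9561,-3.8330)
  v5: (1-0.309)·(-0.45,-3.37) + 0.309·(-2.79,-8.26) = (-1.1731,-4.8810)
  v6: (1-0.309)·(1.65,-3.88) + 0.309·(-0.17,-6.18) = (1.0876,-4.5907)
  v7: (1-0.309)·(3.71,-2.33) + 0.309·(1.74,-4.31) = (3.1013,-2.9418)
  v8: (1-0.309)·(3.7,-0.14) + 0.309·(3.5,-2.2) = (3.6382,-0.7765)
Perimeter = Σ |v_{i+1} − v_i|:
  edge 1→2: √(-3.6235² + 3.7171²) = 5.1910 (running 5.1910)
  edge 2→3: √(-3.8984² + -3.5825²) = 5.2946 (running 10.4856)
  edge 3→4: √(0.4819² + -4.1777²) = 4.2054 (running 14.6909)
  edge 4→5: √(2.7830² + -1.0480²) = 2.9738 (running 17.6647)
  edge 5→6: √(2.2607² + 0.2903²) = 2.2792 (running 19.9439)
  edge 6→7: √(2.0137² + 1.6489²) = 2.6026 (running 22.5466)
  edge 7→8: √(0.5369² + 2.1653²) = 2.2309 (running 24.7774)
  edge 8→1: √(-0.5542² + 0.9867²) = 1.1317 (running 25.9091)
Perimeter = 25.9091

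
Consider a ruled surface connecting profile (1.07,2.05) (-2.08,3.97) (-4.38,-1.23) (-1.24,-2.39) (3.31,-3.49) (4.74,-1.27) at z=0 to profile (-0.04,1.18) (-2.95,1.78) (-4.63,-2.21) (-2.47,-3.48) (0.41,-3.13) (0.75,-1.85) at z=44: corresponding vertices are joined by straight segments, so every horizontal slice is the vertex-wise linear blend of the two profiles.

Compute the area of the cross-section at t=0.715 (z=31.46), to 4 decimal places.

Cross-section at t=0.715: each vertex is (1-t)·p0[i] + t·p1[i].
  v1: (1-0.715)·(1.07,2.05) + 0.715·(-0.04,1.18) = (0.2764,1.4280)
  v2: (1-0.715)·(-2.08,3.97) + 0.715·(-2.95,1.78) = (-2.7020,2.4042)
  v3: (1-0.715)·(-4.38,-1.23) + 0.715·(-4.63,-2.21) = (-4.5587,-1.9307)
  v4: (1-0.715)·(-1.24,-2.39) + 0.715·(-2.47,-3.48) = (-2.1195,-3.1694)
  v5: (1-0.715)·(3.31,-3.49) + 0.715·(0.41,-3.13) = (1.2365,-3.2326)
  v6: (1-0.715)·(4.74,-1.27) + 0.715·(0.75,-1.85) = (1.8872,-1.6847)
Shoelace sum Σ(x_i·y_{i+1} − x_{i+1}·y_i):
  i=1: 0.2764·2.4042 − -2.7020·1.4280 = +4.5228 (running +4.5228)
  i=2: -2.7020·-1.9307 − -4.5587·2.4042 = +16.1768 (running +20.6995)
  i=3: -4.5587·-3.1694 − -2.1195·-1.9307 = +10.3563 (running +31.0558)
  i=4: -2.1195·-3.2326 − 1.2365·-3.1694 = +10.7702 (running +41.8260)
  i=5: 1.2365·-1.6847 − 1.8872·-3.2326 = +4.0173 (running +45.8433)
  i=6: 1.8872·1.4280 − 0.2764·-1.6847 = +3.1603 (running +49.0036)
Area = |Σ|/2 = |49.0036|/2 = 24.5018

Area at t=0.715: 24.5018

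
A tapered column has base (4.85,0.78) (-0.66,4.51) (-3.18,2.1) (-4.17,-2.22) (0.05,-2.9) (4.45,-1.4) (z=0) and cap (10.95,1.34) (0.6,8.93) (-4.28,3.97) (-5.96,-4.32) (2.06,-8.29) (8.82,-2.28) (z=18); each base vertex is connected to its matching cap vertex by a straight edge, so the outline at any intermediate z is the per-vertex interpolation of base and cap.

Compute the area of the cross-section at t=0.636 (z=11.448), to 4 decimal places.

Area at t=0.636: 115.3268

Cross-section at t=0.636: each vertex is (1-t)·p0[i] + t·p1[i].
  v1: (1-0.636)·(4.85,0.78) + 0.636·(10.95,1.34) = (8.7296,1.1362)
  v2: (1-0.636)·(-0.66,4.51) + 0.636·(0.6,8.93) = (0.1414,7.3211)
  v3: (1-0.636)·(-3.18,2.1) + 0.636·(-4.28,3.97) = (-3.8796,3.2893)
  v4: (1-0.636)·(-4.17,-2.22) + 0.636·(-5.96,-4.32) = (-5.3084,-3.5556)
  v5: (1-0.636)·(0.05,-2.9) + 0.636·(2.06,-8.29) = (1.3284,-6.3280)
  v6: (1-0.636)·(4.45,-1.4) + 0.636·(8.82,-2.28) = (7.2293,-1.9597)
Shoelace sum Σ(x_i·y_{i+1} − x_{i+1}·y_i):
  i=1: 8.7296·7.3211 − 0.1414·1.1362 = +63.7498 (running +63.7498)
  i=2: 0.1414·3.2893 − -3.8796·7.3211 = +28.8680 (running +92.6178)
  i=3: -3.8796·-3.5556 − -5.3084·3.2893 = +31.2555 (running +123.8733)
  i=4: -5.3084·-6.3280 − 1.3284·-3.5556 = +38.3151 (running +162.1884)
  i=5: 1.3284·-1.9597 − 7.2293·-6.3280 = +43.1443 (running +205.3327)
  i=6: 7.2293·1.1362 − 8.7296·-1.9597 = +25.3209 (running +230.6536)
Area = |Σ|/2 = |230.6536|/2 = 115.3268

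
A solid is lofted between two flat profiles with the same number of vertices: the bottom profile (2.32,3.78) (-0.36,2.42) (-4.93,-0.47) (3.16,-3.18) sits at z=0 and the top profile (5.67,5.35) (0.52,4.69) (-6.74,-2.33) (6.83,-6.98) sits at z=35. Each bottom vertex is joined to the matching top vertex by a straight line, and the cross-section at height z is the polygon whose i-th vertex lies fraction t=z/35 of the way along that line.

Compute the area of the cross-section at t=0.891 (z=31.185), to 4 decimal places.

Cross-section at t=0.891: each vertex is (1-t)·p0[i] + t·p1[i].
  v1: (1-0.891)·(2.32,3.78) + 0.891·(5.67,5.35) = (5.3049,5.1789)
  v2: (1-0.891)·(-0.36,2.42) + 0.891·(0.52,4.69) = (0.4241,4.4426)
  v3: (1-0.891)·(-4.93,-0.47) + 0.891·(-6.74,-2.33) = (-6.5427,-2.1273)
  v4: (1-0.891)·(3.16,-3.18) + 0.891·(6.83,-6.98) = (6.4300,-6.5658)
Shoelace sum Σ(x_i·y_{i+1} − x_{i+1}·y_i):
  i=1: 5.3049·4.4426 − 0.4241·5.1789 = +21.3709 (running +21.3709)
  i=2: 0.4241·-2.1273 − -6.5427·4.4426 = +28.1643 (running +49.5352)
  i=3: -6.5427·-6.5658 − 6.4300·-2.1273 = +56.6363 (running +106.1716)
  i=4: 6.4300·5.1789 − 5.3049·-6.5658 = +68.1306 (running +174.3021)
Area = |Σ|/2 = |174.3021|/2 = 87.1511

Area at t=0.891: 87.1511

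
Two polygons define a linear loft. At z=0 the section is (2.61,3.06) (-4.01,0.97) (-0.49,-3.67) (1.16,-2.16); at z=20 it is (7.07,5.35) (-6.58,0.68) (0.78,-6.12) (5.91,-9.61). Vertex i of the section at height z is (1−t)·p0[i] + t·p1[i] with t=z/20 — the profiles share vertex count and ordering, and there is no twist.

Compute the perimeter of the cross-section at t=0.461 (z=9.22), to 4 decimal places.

Cross-section at t=0.461: each vertex is (1-t)·p0[i] + t·p1[i].
  v1: (1-0.461)·(2.61,3.06) + 0.461·(7.07,5.35) = (4.6661,4.1157)
  v2: (1-0.461)·(-4.01,0.97) + 0.461·(-6.58,0.68) = (-5.1948,0.8363)
  v3: (1-0.461)·(-0.49,-3.67) + 0.461·(0.78,-6.12) = (0.0955,-4.7995)
  v4: (1-0.461)·(1.16,-2.16) + 0.461·(5.91,-9.61) = (3.3497,-5.5945)
Perimeter = Σ |v_{i+1} − v_i|:
  edge 1→2: √(-9.8608² + -3.2794²) = 10.3918 (running 10.3918)
  edge 2→3: √(5.2902² + -5.6358²) = 7.7297 (running 18.1215)
  edge 3→4: √(3.2543² + -0.7950²) = 3.3500 (running 21.4715)
  edge 4→1: √(1.3163² + 9.7101²) = 9.7990 (running 31.2705)
Perimeter = 31.2705

Perimeter at t=0.461: 31.2705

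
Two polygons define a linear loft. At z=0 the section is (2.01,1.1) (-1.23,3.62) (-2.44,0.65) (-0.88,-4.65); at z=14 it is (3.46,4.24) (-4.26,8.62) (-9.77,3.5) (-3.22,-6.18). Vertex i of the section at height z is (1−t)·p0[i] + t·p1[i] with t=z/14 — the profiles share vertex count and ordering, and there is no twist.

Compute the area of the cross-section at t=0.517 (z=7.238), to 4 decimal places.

Cross-section at t=0.517: each vertex is (1-t)·p0[i] + t·p1[i].
  v1: (1-0.517)·(2.01,1.1) + 0.517·(3.46,4.24) = (2.7596,2.7234)
  v2: (1-0.517)·(-1.23,3.62) + 0.517·(-4.26,8.62) = (-2.7965,6.2050)
  v3: (1-0.517)·(-2.44,0.65) + 0.517·(-9.77,3.5) = (-6.2296,2.1235)
  v4: (1-0.517)·(-0.88,-4.65) + 0.517·(-3.22,-6.18) = (-2.0898,-5.4410)
Shoelace sum Σ(x_i·y_{i+1} − x_{i+1}·y_i):
  i=1: 2.7596·6.2050 − -2.7965·2.7234 = +24.7396 (running +24.7396)
  i=2: -2.7965·2.1235 − -6.2296·6.2050 = +32.7165 (running +57.4561)
  i=3: -6.2296·-5.4410 − -2.0898·2.1235 = +38.3329 (running +95.7890)
  i=4: -2.0898·2.7234 − 2.7596·-5.4410 = +9.3240 (running +105.1130)
Area = |Σ|/2 = |105.1130|/2 = 52.5565

Area at t=0.517: 52.5565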